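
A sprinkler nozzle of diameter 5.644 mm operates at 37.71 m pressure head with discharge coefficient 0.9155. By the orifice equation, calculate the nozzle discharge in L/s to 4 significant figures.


Approach: apply the orifice equation, Q = Cd*A*sqrt(2*g*h), A = pi*(d/2)^2.
A = pi*(5.644e-3/2)^2 = 2.50187e-05 m^2
Q = 0.9155 * 2.50187e-05 * sqrt(2*9.81*37.71) * 1000 = 0.6230 L/s
Therefore the nozzle discharge = 0.6230 L/s.


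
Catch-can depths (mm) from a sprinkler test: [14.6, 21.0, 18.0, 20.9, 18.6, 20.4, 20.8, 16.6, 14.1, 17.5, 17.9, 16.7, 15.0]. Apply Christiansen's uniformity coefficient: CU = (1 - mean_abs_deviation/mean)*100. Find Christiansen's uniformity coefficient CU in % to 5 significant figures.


mean = 17.85385 mm
mean |d_i - mean| = 1.942012 mm
CU = (1 - 1.942012/17.85385)*100 = 89.123 %
Therefore Christiansen's uniformity coefficient CU = 89.123 %.


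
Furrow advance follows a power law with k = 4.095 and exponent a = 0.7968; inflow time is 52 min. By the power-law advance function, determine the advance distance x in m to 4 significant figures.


Approach: apply the power-law advance function, x = k*t^a.
x = 4.095 * 52^0.7968 = 95.40 m
Therefore the advance distance x = 95.40 m.


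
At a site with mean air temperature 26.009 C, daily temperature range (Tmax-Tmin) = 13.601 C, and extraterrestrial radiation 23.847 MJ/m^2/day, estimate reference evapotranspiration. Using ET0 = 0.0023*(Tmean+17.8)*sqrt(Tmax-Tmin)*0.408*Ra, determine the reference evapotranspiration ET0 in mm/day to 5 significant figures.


ET0 = 0.0023*(26.009+17.8)*sqrt(13.601)*0.408*23.847 = 3.6155 mm/day
Therefore the reference evapotranspiration ET0 = 3.6155 mm/day.


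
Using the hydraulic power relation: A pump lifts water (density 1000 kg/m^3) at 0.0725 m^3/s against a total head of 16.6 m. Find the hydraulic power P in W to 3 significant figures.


Approach: apply the hydraulic power relation, P = rho*g*Q*H.
P = 1000 * 9.81 * 0.0725 * 16.6 = 11800 W
Therefore the hydraulic power P = 11800 W.


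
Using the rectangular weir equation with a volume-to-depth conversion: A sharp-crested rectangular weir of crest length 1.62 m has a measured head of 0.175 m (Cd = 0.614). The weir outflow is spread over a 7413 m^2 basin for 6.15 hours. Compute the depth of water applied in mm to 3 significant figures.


Approach: apply the rectangular weir equation with a volume-to-depth conversion, Q = (2/3)*Cd*L*sqrt(2g)*H^1.5; d = Q*t/A * 1000.
Step 1 — weir discharge:
  Q = (2/3)*0.614*1.62*sqrt(2*9.81)*0.175^1.5 = 0.21503 m^3/s
Step 2 — volume: V = 0.21503 * 6.15*3600 = 4760.8 m^3
Step 3 — depth: d = V/A * 1000 = 4760.8/7413 * 1000 = 642 mm
Therefore the depth of water applied = 642 mm.


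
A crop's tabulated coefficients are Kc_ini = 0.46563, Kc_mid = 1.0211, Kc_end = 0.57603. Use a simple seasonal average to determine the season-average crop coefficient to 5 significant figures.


Approach: apply a simple seasonal average, Kc_avg = (Kc_ini + Kc_mid + Kc_end)/3.
Kc_avg = (0.46563 + 1.0211 + 0.57603)/3 = 0.68759
Therefore the season-average crop coefficient = 0.68759.


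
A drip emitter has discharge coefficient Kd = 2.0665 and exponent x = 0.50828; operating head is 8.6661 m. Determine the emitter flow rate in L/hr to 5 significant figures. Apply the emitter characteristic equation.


Approach: apply the emitter characteristic equation, q = Kd * h^x.
q = 2.0665 * 8.6661^0.50828 = 6.1932 L/hr
Therefore the emitter flow rate = 6.1932 L/hr.


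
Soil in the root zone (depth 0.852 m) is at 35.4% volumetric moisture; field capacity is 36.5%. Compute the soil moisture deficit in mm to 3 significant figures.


Approach: apply the soil moisture deficit relation, SMD = (FC - theta)/100 * depth * 1000.
SMD = (36.5 - 35.4)/100 * 0.852 * 1000 = 9.37 mm
Therefore the soil moisture deficit = 9.37 mm.


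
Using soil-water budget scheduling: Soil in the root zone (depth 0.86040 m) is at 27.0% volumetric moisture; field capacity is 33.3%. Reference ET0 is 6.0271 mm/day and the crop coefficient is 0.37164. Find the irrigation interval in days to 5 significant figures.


Approach: apply soil-water budget scheduling, SMD = (FC-theta)/100*depth*1000; ETc = ET0*Kc; interval = SMD/ETc.
Step 1 — soil moisture deficit:
  SMD = (33.3 - 27.0)/100 * 0.86040 * 1000 = 54.20520 mm
Step 2 — daily crop ET (ETc = ET0*Kc):
  ETc = 6.0271 * 0.37164 = 2.239911 mm/day
Step 3 — irrigation interval (SMD/ETc):
  interval = 54.20520 / 2.239911 = 24.200 days
Therefore the irrigation interval = 24.200 days.


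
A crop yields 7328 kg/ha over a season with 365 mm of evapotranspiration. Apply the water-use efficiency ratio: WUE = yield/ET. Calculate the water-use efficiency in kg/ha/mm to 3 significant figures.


WUE = 7328 / 365 = 20.1 kg/ha/mm
Therefore the water-use efficiency = 20.1 kg/ha/mm.


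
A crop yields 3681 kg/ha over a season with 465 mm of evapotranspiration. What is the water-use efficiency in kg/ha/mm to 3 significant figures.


Approach: apply the water-use efficiency ratio, WUE = yield/ET.
WUE = 3681 / 465 = 7.92 kg/ha/mm
Therefore the water-use efficiency = 7.92 kg/ha/mm.


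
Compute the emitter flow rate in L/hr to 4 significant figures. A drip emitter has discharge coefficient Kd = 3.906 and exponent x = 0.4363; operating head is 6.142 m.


Approach: apply the emitter characteristic equation, q = Kd * h^x.
q = 3.906 * 6.142^0.4363 = 8.623 L/hr
Therefore the emitter flow rate = 8.623 L/hr.


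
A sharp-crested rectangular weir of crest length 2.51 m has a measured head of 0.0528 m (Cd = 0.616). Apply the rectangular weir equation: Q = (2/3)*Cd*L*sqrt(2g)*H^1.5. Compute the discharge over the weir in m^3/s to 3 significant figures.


Q = (2/3)*0.616*2.51*sqrt(2*9.81)*0.0528^1.5 = 0.0554 m^3/s
Therefore the discharge over the weir = 0.0554 m^3/s.


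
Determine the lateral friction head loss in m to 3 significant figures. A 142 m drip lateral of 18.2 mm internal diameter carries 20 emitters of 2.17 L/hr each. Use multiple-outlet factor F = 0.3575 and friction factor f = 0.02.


Approach: apply Darcy-Weisbach with the multiple-outlet F-factor, Q = n*q/(3600*1000) m^3/s; v = Q/A; hf = F*f*(L/D)*(v^2/(2g)).
Q = 20*2.17/(3600*1000) = 1.2056e-05 m^3/s
A = pi*(18.2e-3/2)^2 = 2.6016e-04 m^2, so v = Q/A = 0.046340 m/s
hf = 0.3575*0.02*(142/0.0182)*(0.046340^2/(2*9.81)) = 0.00611 m
Therefore the lateral friction head loss = 0.00611 m.


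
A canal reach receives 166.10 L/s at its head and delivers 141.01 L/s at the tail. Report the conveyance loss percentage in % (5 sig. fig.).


Approach: apply the conveyance loss ratio, loss% = ((Q_head - Q_tail)/Q_head)*100.
loss = ((166.10 - 141.01)/166.10)*100 = 15.105 %
Therefore the conveyance loss percentage = 15.105 %.


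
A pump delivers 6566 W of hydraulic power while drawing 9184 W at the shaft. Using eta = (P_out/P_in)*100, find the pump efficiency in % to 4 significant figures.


eta = (6566 / 9184) * 100 = 71.49 %
Therefore the pump efficiency = 71.49 %.


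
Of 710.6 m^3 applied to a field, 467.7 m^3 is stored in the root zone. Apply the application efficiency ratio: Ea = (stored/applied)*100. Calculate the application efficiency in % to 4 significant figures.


Ea = (467.7/710.6)*100 = 65.82 %
Therefore the application efficiency = 65.82 %.


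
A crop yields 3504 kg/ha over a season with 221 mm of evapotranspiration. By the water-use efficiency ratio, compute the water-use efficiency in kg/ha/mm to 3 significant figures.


Approach: apply the water-use efficiency ratio, WUE = yield/ET.
WUE = 3504 / 221 = 15.9 kg/ha/mm
Therefore the water-use efficiency = 15.9 kg/ha/mm.


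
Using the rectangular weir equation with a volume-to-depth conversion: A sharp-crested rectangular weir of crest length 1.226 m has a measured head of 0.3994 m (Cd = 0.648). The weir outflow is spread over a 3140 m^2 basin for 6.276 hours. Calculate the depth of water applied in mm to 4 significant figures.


Approach: apply the rectangular weir equation with a volume-to-depth conversion, Q = (2/3)*Cd*L*sqrt(2g)*H^1.5; d = Q*t/A * 1000.
Step 1 — weir discharge:
  Q = (2/3)*0.648*1.226*sqrt(2*9.81)*0.3994^1.5 = 0.592156 m^3/s
Step 2 — volume: V = 0.592156 * 6.276*3600 = 13378.9 m^3
Step 3 — depth: d = V/A * 1000 = 13378.9/3140 * 1000 = 4261 mm
Therefore the depth of water applied = 4261 mm.


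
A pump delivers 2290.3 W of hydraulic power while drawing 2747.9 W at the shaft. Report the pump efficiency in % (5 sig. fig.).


Approach: apply the efficiency ratio, eta = (P_out/P_in)*100.
eta = (2290.3 / 2747.9) * 100 = 83.347 %
Therefore the pump efficiency = 83.347 %.


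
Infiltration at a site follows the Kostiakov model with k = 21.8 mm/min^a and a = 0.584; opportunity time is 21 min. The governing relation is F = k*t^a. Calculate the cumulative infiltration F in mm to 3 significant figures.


F = 21.8 * 21^0.584 = 129 mm
Therefore the cumulative infiltration F = 129 mm.


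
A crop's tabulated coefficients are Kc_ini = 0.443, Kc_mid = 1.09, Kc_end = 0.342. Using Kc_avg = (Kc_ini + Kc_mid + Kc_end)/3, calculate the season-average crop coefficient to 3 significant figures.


Kc_avg = (0.443 + 1.09 + 0.342)/3 = 0.625
Therefore the season-average crop coefficient = 0.625.


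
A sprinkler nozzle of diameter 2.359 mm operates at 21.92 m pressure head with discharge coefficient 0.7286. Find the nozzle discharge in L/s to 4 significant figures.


Approach: apply the orifice equation, Q = Cd*A*sqrt(2*g*h), A = pi*(d/2)^2.
A = pi*(2.359e-3/2)^2 = 4.37065e-06 m^2
Q = 0.7286 * 4.37065e-06 * sqrt(2*9.81*21.92) * 1000 = 0.06604 L/s
Therefore the nozzle discharge = 0.06604 L/s.


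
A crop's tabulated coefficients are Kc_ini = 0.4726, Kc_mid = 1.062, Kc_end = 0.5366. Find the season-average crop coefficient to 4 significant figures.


Approach: apply a simple seasonal average, Kc_avg = (Kc_ini + Kc_mid + Kc_end)/3.
Kc_avg = (0.4726 + 1.062 + 0.5366)/3 = 0.6904
Therefore the season-average crop coefficient = 0.6904.


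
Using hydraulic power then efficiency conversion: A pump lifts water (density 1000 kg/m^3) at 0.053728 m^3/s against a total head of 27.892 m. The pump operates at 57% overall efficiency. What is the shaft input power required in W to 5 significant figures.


Approach: apply hydraulic power then efficiency conversion, P = rho*g*Q*H; P_in = P/eta.
Step 1 — hydraulic power (P = rho*g*Q*H):
  P = 1000 * 9.81 * 0.053728 * 27.892 = 14701.08 W
Step 2 — input power: P_in = P/eta = 14701.08 / 0.57 = 25791 W
Therefore the shaft input power required = 25791 W.


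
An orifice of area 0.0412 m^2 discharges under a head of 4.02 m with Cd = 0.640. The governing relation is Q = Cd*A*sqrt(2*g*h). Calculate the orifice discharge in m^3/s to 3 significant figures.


Q = 0.640 * 0.0412 * sqrt(2*9.81*4.02) = 0.234 m^3/s
Therefore the orifice discharge = 0.234 m^3/s.


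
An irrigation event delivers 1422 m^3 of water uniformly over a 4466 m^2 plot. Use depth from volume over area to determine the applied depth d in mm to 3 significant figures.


Approach: apply depth from volume over area, d = (V/A)*1000.
d = (1422 / 4466) * 1000 = 318 mm
Therefore the applied depth d = 318 mm.


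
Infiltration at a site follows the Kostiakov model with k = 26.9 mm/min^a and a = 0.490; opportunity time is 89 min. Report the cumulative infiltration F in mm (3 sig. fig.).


Approach: apply the Kostiakov infiltration equation, F = k*t^a.
F = 26.9 * 89^0.490 = 243 mm
Therefore the cumulative infiltration F = 243 mm.


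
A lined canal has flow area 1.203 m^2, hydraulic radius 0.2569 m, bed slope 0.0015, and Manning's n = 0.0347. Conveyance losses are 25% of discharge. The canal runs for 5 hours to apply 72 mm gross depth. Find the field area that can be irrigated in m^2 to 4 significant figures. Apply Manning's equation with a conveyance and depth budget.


Approach: apply Manning's equation with a conveyance and depth budget, Q = (1/n)*A*R^(2/3)*S^(1/2); Q_field = Q*(1-loss); Area = Q_field*t/(d/1000).
Step 1 — canal discharge (Manning's equation):
  Q = (1/0.0347) * 1.203 * 0.2569^(2/3) * 0.0015^(1/2) = 0.542614 m^3/s
Step 2 — delivered flow: Q_field = 0.542614*(1 - 25/100) = 0.406961 m^3/s
Step 3 — volume delivered: V = 0.406961 * 5*3600 = 7325.29 m^3
Step 4 — area served: A = V / (depth/1000) = 7325.29 / 0.072 = 101700 m^2
Therefore the field area that can be irrigated = 101700 m^2.


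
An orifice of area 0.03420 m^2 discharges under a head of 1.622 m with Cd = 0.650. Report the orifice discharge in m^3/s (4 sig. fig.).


Approach: apply the orifice equation, Q = Cd*A*sqrt(2*g*h).
Q = 0.650 * 0.03420 * sqrt(2*9.81*1.622) = 0.1254 m^3/s
Therefore the orifice discharge = 0.1254 m^3/s.


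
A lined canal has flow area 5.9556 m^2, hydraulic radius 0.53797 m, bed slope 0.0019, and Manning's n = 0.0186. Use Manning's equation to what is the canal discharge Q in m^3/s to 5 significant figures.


Approach: apply Manning's equation, Q = (1/n)*A*R^(2/3)*S^(1/2).
Q = (1/0.0186) * 5.9556 * 0.53797^(2/3) * 0.0019^(1/2) = 9.2320 m^3/s
Therefore the canal discharge Q = 9.2320 m^3/s.


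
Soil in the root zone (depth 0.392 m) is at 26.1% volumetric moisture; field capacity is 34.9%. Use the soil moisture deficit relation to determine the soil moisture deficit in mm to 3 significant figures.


Approach: apply the soil moisture deficit relation, SMD = (FC - theta)/100 * depth * 1000.
SMD = (34.9 - 26.1)/100 * 0.392 * 1000 = 34.5 mm
Therefore the soil moisture deficit = 34.5 mm.


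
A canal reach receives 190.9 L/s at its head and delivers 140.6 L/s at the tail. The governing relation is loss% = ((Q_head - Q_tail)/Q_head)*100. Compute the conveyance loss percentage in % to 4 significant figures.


loss = ((190.9 - 140.6)/190.9)*100 = 26.35 %
Therefore the conveyance loss percentage = 26.35 %.


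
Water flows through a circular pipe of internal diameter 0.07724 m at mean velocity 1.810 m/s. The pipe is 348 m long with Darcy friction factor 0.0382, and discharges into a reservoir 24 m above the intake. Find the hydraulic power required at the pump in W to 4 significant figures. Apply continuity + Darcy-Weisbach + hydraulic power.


Approach: apply continuity + Darcy-Weisbach + hydraulic power, Q = A*v; hf = f*(L/D)*(v^2/(2g)); H = static + hf; P = rho*g*Q*H.
Step 1 — flow rate (continuity, Q = A*v):
  A = pi*(0.07724/2)^2 = 0.00468570 m^2
  Q = 0.00468570 * 1.810 = 0.00848112 m^3/s
Step 2 — friction head loss (Darcy-Weisbach):
  hf = 0.0382 * (348/0.07724) * (1.810^2 / (2*9.81))
  hf = 28.7381 m
Step 3 — total head: H = 24 + 28.7381 = 52.7381 m
Step 4 — hydraulic power (P = rho*g*Q*H):
  P = 1000 * 9.81 * 0.00848112 * 52.7381 = 4388 W
Therefore the hydraulic power required at the pump = 4388 W.


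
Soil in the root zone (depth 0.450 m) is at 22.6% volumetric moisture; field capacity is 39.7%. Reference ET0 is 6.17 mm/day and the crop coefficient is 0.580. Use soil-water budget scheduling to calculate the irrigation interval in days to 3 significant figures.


Approach: apply soil-water budget scheduling, SMD = (FC-theta)/100*depth*1000; ETc = ET0*Kc; interval = SMD/ETc.
Step 1 — soil moisture deficit:
  SMD = (39.7 - 22.6)/100 * 0.450 * 1000 = 76.950 mm
Step 2 — daily crop ET (ETc = ET0*Kc):
  ETc = 6.17 * 0.580 = 3.5786 mm/day
Step 3 — irrigation interval (SMD/ETc):
  interval = 76.950 / 3.5786 = 21.5 days
Therefore the irrigation interval = 21.5 days.


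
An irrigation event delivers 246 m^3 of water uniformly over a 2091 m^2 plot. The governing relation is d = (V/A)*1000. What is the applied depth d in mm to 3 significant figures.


d = (246 / 2091) * 1000 = 118 mm
Therefore the applied depth d = 118 mm.


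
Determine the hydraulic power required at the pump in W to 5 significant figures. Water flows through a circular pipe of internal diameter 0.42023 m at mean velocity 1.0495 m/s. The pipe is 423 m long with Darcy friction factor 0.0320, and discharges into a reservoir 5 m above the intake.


Approach: apply continuity + Darcy-Weisbach + hydraulic power, Q = A*v; hf = f*(L/D)*(v^2/(2g)); H = static + hf; P = rho*g*Q*H.
Step 1 — flow rate (continuity, Q = A*v):
  A = pi*(0.42023/2)^2 = 0.1386960 m^2
  Q = 0.1386960 * 1.0495 = 0.1455615 m^3/s
Step 2 — friction head loss (Darcy-Weisbach):
  hf = 0.0320 * (423/0.42023) * (1.0495^2 / (2*9.81))
  hf = 1.808295 m
Step 3 — total head: H = 5 + 1.808295 = 6.808295 m
Step 4 — hydraulic power (P = rho*g*Q*H):
  P = 1000 * 9.81 * 0.1455615 * 6.808295 = 9722.0 W
Therefore the hydraulic power required at the pump = 9722.0 W.


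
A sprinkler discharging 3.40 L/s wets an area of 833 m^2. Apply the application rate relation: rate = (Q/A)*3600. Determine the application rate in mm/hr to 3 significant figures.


rate = (3.40 / 833) * 3600 = 14.7 mm/hr
Therefore the application rate = 14.7 mm/hr.


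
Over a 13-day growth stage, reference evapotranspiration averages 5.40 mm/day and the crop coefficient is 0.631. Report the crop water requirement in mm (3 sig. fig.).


Approach: apply the crop water requirement relation, CWR = ET0 * Kc * days.
CWR = 5.40 * 0.631 * 13 = 44.3 mm
Therefore the crop water requirement = 44.3 mm.


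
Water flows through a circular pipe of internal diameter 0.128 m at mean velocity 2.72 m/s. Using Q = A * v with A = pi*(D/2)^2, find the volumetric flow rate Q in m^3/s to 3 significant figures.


A = pi*(0.128/2)^2 = 0.012868 m^2
Q = 0.012868 * 2.72 = 0.0350 m^3/s
Therefore the volumetric flow rate Q = 0.0350 m^3/s.


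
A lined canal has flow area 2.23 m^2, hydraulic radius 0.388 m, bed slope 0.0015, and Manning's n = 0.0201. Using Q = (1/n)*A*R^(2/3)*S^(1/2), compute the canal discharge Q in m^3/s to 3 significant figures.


Q = (1/0.0201) * 2.23 * 0.388^(2/3) * 0.0015^(1/2) = 2.29 m^3/s
Therefore the canal discharge Q = 2.29 m^3/s.


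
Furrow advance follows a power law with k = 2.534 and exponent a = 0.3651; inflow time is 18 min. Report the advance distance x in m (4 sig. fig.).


Approach: apply the power-law advance function, x = k*t^a.
x = 2.534 * 18^0.3651 = 7.280 m
Therefore the advance distance x = 7.280 m.


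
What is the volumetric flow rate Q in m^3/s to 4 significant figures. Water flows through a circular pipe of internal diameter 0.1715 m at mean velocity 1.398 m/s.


Approach: apply the continuity equation for pipe flow, Q = A * v with A = pi*(D/2)^2.
A = pi*(0.1715/2)^2 = 0.0231003 m^2
Q = 0.0231003 * 1.398 = 0.03229 m^3/s
Therefore the volumetric flow rate Q = 0.03229 m^3/s.


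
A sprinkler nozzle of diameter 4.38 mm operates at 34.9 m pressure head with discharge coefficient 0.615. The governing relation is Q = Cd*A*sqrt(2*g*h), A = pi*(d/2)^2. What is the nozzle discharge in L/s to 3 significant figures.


A = pi*(4.38e-3/2)^2 = 1.5067e-05 m^2
Q = 0.615 * 1.5067e-05 * sqrt(2*9.81*34.9) * 1000 = 0.242 L/s
Therefore the nozzle discharge = 0.242 L/s.


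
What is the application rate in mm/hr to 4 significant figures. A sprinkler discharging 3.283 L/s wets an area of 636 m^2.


Approach: apply the application rate relation, rate = (Q/A)*3600.
rate = (3.283 / 636) * 3600 = 18.58 mm/hr
Therefore the application rate = 18.58 mm/hr.


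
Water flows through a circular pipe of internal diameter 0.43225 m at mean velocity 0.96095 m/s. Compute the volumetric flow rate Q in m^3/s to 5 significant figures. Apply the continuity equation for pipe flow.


Approach: apply the continuity equation for pipe flow, Q = A * v with A = pi*(D/2)^2.
A = pi*(0.43225/2)^2 = 0.1467438 m^2
Q = 0.1467438 * 0.96095 = 0.14101 m^3/s
Therefore the volumetric flow rate Q = 0.14101 m^3/s.


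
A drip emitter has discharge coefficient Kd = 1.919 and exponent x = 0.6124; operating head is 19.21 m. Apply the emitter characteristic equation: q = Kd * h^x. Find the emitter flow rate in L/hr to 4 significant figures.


q = 1.919 * 19.21^0.6124 = 11.72 L/hr
Therefore the emitter flow rate = 11.72 L/hr.


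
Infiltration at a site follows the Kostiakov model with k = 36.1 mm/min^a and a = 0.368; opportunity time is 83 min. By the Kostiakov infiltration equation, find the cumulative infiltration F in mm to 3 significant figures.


Approach: apply the Kostiakov infiltration equation, F = k*t^a.
F = 36.1 * 83^0.368 = 184 mm
Therefore the cumulative infiltration F = 184 mm.


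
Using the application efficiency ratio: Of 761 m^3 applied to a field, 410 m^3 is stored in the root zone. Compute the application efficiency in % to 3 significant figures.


Approach: apply the application efficiency ratio, Ea = (stored/applied)*100.
Ea = (410/761)*100 = 53.9 %
Therefore the application efficiency = 53.9 %.


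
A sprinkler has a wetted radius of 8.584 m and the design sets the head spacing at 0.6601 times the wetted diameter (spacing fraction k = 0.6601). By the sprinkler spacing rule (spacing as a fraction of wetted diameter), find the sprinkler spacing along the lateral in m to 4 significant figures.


Approach: apply the sprinkler spacing rule (spacing as a fraction of wetted diameter), S = k*(2*R).
S = 0.6601 * (2 * 8.584) = 11.33 m
Therefore the sprinkler spacing along the lateral = 11.33 m.


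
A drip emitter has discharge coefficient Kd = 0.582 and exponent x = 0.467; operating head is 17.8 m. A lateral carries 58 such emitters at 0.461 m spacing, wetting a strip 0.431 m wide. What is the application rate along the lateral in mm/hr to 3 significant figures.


Approach: apply the emitter equation with a lateral mass balance, q = Kd*h^x; Q = n*q; rate = Q/(n*spacing*width).
Step 1 — single emitter flow (q = Kd*h^x):
  q = 0.582 * 17.8^0.467 = 2.2329 L/hr
Step 2 — total lateral flow: Q = 58 * 2.2329 = 129.51 L/hr
Step 3 — wetted area: A = 58 * 0.461 * 0.431 = 11.524 m^2
Step 4 — application rate: Q/A = 129.51/11.524 = 11.2 mm/hr
Therefore the application rate along the lateral = 11.2 mm/hr.


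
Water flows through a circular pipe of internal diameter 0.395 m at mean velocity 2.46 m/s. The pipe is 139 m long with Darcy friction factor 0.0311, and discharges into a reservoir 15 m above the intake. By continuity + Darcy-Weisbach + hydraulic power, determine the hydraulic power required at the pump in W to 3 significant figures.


Approach: apply continuity + Darcy-Weisbach + hydraulic power, Q = A*v; hf = f*(L/D)*(v^2/(2g)); H = static + hf; P = rho*g*Q*H.
Step 1 — flow rate (continuity, Q = A*v):
  A = pi*(0.395/2)^2 = 0.12254 m^2
  Q = 0.12254 * 2.46 = 0.30145 m^3/s
Step 2 — friction head loss (Darcy-Weisbach):
  hf = 0.0311 * (139/0.395) * (2.46^2 / (2*9.81))
  hf = 3.3756 m
Step 3 — total head: H = 15 + 3.3756 = 18.376 m
Step 4 — hydraulic power (P = rho*g*Q*H):
  P = 1000 * 9.81 * 0.30145 * 18.376 = 54300 W
Therefore the hydraulic power required at the pump = 54300 W.


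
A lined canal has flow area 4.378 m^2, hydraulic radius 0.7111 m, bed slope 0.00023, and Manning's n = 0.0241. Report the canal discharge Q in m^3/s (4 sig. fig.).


Approach: apply Manning's equation, Q = (1/n)*A*R^(2/3)*S^(1/2).
Q = (1/0.0241) * 4.378 * 0.7111^(2/3) * 0.00023^(1/2) = 2.195 m^3/s
Therefore the canal discharge Q = 2.195 m^3/s.


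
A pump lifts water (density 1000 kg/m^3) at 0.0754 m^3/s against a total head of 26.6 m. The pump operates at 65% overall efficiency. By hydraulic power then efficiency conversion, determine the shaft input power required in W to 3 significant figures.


Approach: apply hydraulic power then efficiency conversion, P = rho*g*Q*H; P_in = P/eta.
Step 1 — hydraulic power (P = rho*g*Q*H):
  P = 1000 * 9.81 * 0.0754 * 26.6 = 19675 W
Step 2 — input power: P_in = P/eta = 19675 / 0.65 = 30300 W
Therefore the shaft input power required = 30300 W.


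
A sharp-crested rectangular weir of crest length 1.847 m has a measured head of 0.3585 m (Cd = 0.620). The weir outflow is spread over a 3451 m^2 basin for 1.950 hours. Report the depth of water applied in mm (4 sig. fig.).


Approach: apply the rectangular weir equation with a volume-to-depth conversion, Q = (2/3)*Cd*L*sqrt(2g)*H^1.5; d = Q*t/A * 1000.
Step 1 — weir discharge:
  Q = (2/3)*0.620*1.847*sqrt(2*9.81)*0.3585^1.5 = 0.725856 m^3/s
Step 2 — volume: V = 0.725856 * 1.950*3600 = 5095.51 m^3
Step 3 — depth: d = V/A * 1000 = 5095.51/3451 * 1000 = 1477 mm
Therefore the depth of water applied = 1477 mm.


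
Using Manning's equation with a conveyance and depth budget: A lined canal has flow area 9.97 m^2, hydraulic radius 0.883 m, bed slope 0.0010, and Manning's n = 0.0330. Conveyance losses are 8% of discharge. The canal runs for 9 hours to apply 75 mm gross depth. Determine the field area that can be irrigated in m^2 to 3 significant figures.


Approach: apply Manning's equation with a conveyance and depth budget, Q = (1/n)*A*R^(2/3)*S^(1/2); Q_field = Q*(1-loss); Area = Q_field*t/(d/1000).
Step 1 — canal discharge (Manning's equation):
  Q = (1/0.0330) * 9.97 * 0.883^(2/3) * 0.0010^(1/2) = 8.7934 m^3/s
Step 2 — delivered flow: Q_field = 8.7934*(1 - 8/100) = 8.0899 m^3/s
Step 3 — volume delivered: V = 8.0899 * 9*3600 = 262110 m^3
Step 4 — area served: A = V / (depth/1000) = 262110 / 0.075 = 3490000 m^2
Therefore the field area that can be irrigated = 3490000 m^2.


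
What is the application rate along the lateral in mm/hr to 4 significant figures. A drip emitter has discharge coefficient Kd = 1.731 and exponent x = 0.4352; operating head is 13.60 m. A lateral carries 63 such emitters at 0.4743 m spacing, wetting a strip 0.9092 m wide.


Approach: apply the emitter equation with a lateral mass balance, q = Kd*h^x; Q = n*q; rate = Q/(n*spacing*width).
Step 1 — single emitter flow (q = Kd*h^x):
  q = 1.731 * 13.60^0.4352 = 5.39030 L/hr
Step 2 — total lateral flow: Q = 63 * 5.39030 = 339.589 L/hr
Step 3 — wetted area: A = 63 * 0.4743 * 0.9092 = 27.1677 m^2
Step 4 — application rate: Q/A = 339.589/27.1677 = 12.50 mm/hr
Therefore the application rate along the lateral = 12.50 mm/hr.


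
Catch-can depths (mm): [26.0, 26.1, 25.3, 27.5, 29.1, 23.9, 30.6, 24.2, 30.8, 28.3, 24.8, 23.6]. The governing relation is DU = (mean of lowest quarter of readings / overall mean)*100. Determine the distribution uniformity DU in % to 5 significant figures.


sorted lowest 3 of 12: [23.6, 23.9, 24.2] -> mean = 23.90000 mm
overall mean = 26.68333 mm
DU = (23.90000/26.68333)*100 = 89.569 %
Therefore the distribution uniformity DU = 89.569 %.


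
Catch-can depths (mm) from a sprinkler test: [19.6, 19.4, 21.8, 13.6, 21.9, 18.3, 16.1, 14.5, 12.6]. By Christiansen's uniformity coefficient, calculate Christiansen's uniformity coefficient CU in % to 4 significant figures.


Approach: apply Christiansen's uniformity coefficient, CU = (1 - mean_abs_deviation/mean)*100.
mean = 17.5333 mm
mean |d_i - mean| = 2.96296 mm
CU = (1 - 2.96296/17.5333)*100 = 83.10 %
Therefore Christiansen's uniformity coefficient CU = 83.10 %.


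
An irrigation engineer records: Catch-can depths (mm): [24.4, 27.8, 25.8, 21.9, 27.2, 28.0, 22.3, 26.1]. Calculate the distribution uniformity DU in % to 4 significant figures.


Approach: apply the low-quarter distribution uniformity, DU = (mean of lowest quarter of readings / overall mean)*100.
sorted lowest 2 of 8: [21.9, 22.3] -> mean = 22.1000 mm
overall mean = 25.4375 mm
DU = (22.1000/25.4375)*100 = 86.88 %
Therefore the distribution uniformity DU = 86.88 %.


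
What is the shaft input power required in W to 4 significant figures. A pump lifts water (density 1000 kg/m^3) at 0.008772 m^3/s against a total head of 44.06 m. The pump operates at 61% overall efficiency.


Approach: apply hydraulic power then efficiency conversion, P = rho*g*Q*H; P_in = P/eta.
Step 1 — hydraulic power (P = rho*g*Q*H):
  P = 1000 * 9.81 * 0.008772 * 44.06 = 3791.51 W
Step 2 — input power: P_in = P/eta = 3791.51 / 0.61 = 6216 W
Therefore the shaft input power required = 6216 W.


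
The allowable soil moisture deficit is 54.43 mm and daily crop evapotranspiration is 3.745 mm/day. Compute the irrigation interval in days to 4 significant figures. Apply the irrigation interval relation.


Approach: apply the irrigation interval relation, interval = SMD / ETc.
interval = 54.43 / 3.745 = 14.53 days
Therefore the irrigation interval = 14.53 days.


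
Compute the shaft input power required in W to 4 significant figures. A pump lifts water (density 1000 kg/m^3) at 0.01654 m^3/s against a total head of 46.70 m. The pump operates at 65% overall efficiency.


Approach: apply hydraulic power then efficiency conversion, P = rho*g*Q*H; P_in = P/eta.
Step 1 — hydraulic power (P = rho*g*Q*H):
  P = 1000 * 9.81 * 0.01654 * 46.70 = 7577.42 W
Step 2 — input power: P_in = P/eta = 7577.42 / 0.65 = 11660 W
Therefore the shaft input power required = 11660 W.


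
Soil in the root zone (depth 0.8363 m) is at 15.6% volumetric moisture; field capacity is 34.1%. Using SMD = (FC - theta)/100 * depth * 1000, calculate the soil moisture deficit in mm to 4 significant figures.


SMD = (34.1 - 15.6)/100 * 0.8363 * 1000 = 154.7 mm
Therefore the soil moisture deficit = 154.7 mm.


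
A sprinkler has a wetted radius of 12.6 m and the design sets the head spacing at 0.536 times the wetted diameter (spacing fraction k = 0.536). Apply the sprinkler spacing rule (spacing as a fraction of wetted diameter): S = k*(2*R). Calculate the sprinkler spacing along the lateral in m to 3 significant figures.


S = 0.536 * (2 * 12.6) = 13.5 m
Therefore the sprinkler spacing along the lateral = 13.5 m.


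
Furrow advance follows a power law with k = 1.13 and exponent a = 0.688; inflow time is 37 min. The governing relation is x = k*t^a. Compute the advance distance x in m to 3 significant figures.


x = 1.13 * 37^0.688 = 13.6 m
Therefore the advance distance x = 13.6 m.


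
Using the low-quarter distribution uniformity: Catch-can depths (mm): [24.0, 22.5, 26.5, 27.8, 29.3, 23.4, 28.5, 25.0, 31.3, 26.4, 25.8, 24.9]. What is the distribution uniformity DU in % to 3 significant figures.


Approach: apply the low-quarter distribution uniformity, DU = (mean of lowest quarter of readings / overall mean)*100.
sorted lowest 3 of 12: [22.5, 23.4, 24.0] -> mean = 23.300 mm
overall mean = 26.283 mm
DU = (23.300/26.283)*100 = 88.6 %
Therefore the distribution uniformity DU = 88.6 %.


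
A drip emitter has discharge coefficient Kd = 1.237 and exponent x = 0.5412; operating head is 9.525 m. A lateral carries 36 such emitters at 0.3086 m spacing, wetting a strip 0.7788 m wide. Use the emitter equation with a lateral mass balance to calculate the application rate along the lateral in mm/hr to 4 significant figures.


Approach: apply the emitter equation with a lateral mass balance, q = Kd*h^x; Q = n*q; rate = Q/(n*spacing*width).
Step 1 — single emitter flow (q = Kd*h^x):
  q = 1.237 * 9.525^0.5412 = 4.18920 L/hr
Step 2 — total lateral flow: Q = 36 * 4.18920 = 150.811 L/hr
Step 3 — wetted area: A = 36 * 0.3086 * 0.7788 = 8.65216 m^2
Step 4 — application rate: Q/A = 150.811/8.65216 = 17.43 mm/hr
Therefore the application rate along the lateral = 17.43 mm/hr.


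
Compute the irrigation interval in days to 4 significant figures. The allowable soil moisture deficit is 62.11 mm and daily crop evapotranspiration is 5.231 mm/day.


Approach: apply the irrigation interval relation, interval = SMD / ETc.
interval = 62.11 / 5.231 = 11.87 days
Therefore the irrigation interval = 11.87 days.


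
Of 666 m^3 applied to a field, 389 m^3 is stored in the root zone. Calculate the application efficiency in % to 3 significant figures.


Approach: apply the application efficiency ratio, Ea = (stored/applied)*100.
Ea = (389/666)*100 = 58.4 %
Therefore the application efficiency = 58.4 %.


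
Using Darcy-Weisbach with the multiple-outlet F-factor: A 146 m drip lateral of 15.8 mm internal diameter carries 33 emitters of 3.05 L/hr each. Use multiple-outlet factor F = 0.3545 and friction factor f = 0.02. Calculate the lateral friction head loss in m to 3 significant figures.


Approach: apply Darcy-Weisbach with the multiple-outlet F-factor, Q = n*q/(3600*1000) m^3/s; v = Q/A; hf = F*f*(L/D)*(v^2/(2g)).
Q = 33*3.05/(3600*1000) = 2.7958e-05 m^3/s
A = pi*(15.8e-3/2)^2 = 1.9607e-04 m^2, so v = Q/A = 0.14260 m/s
hf = 0.3545*0.02*(146/0.0158)*(0.14260^2/(2*9.81)) = 0.0679 m
Therefore the lateral friction head loss = 0.0679 m.


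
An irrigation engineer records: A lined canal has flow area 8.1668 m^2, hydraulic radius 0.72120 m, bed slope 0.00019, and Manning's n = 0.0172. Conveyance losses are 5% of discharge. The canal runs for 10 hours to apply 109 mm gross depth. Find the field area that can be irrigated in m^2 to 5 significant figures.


Approach: apply Manning's equation with a conveyance and depth budget, Q = (1/n)*A*R^(2/3)*S^(1/2); Q_field = Q*(1-loss); Area = Q_field*t/(d/1000).
Step 1 — canal discharge (Manning's equation):
  Q = (1/0.0172) * 8.1668 * 0.72120^(2/3) * 0.00019^(1/2) = 5.263453 m^3/s
Step 2 — delivered flow: Q_field = 5.263453*(1 - 5/100) = 5.000280 m^3/s
Step 3 — volume delivered: V = 5.000280 * 10*3600 = 180010.1 m^3
Step 4 — area served: A = V / (depth/1000) = 180010.1 / 0.109 = 1651500 m^2
Therefore the field area that can be irrigated = 1651500 m^2.


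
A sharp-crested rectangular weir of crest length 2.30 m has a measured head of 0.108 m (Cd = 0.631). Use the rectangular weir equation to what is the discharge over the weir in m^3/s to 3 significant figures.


Approach: apply the rectangular weir equation, Q = (2/3)*Cd*L*sqrt(2g)*H^1.5.
Q = (2/3)*0.631*2.30*sqrt(2*9.81)*0.108^1.5 = 0.152 m^3/s
Therefore the discharge over the weir = 0.152 m^3/s.


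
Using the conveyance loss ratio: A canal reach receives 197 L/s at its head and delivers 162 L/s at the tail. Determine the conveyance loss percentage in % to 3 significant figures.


Approach: apply the conveyance loss ratio, loss% = ((Q_head - Q_tail)/Q_head)*100.
loss = ((197 - 162)/197)*100 = 17.8 %
Therefore the conveyance loss percentage = 17.8 %.


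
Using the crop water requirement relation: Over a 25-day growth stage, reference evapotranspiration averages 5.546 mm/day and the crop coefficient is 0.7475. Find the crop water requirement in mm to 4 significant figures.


Approach: apply the crop water requirement relation, CWR = ET0 * Kc * days.
CWR = 5.546 * 0.7475 * 25 = 103.6 mm
Therefore the crop water requirement = 103.6 mm.


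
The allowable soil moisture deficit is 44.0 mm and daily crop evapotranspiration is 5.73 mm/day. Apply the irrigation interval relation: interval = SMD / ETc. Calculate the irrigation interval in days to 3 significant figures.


interval = 44.0 / 5.73 = 7.68 days
Therefore the irrigation interval = 7.68 days.


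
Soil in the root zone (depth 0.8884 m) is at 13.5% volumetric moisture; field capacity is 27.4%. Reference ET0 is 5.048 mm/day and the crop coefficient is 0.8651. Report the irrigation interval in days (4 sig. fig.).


Approach: apply soil-water budget scheduling, SMD = (FC-theta)/100*depth*1000; ETc = ET0*Kc; interval = SMD/ETc.
Step 1 — soil moisture deficit:
  SMD = (27.4 - 13.5)/100 * 0.8884 * 1000 = 123.488 mm
Step 2 — daily crop ET (ETc = ET0*Kc):
  ETc = 5.048 * 0.8651 = 4.36702 mm/day
Step 3 — irrigation interval (SMD/ETc):
  interval = 123.488 / 4.36702 = 28.28 days
Therefore the irrigation interval = 28.28 days.


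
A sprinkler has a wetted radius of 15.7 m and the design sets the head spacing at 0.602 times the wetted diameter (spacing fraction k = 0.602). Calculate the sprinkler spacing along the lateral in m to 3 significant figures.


Approach: apply the sprinkler spacing rule (spacing as a fraction of wetted diameter), S = k*(2*R).
S = 0.602 * (2 * 15.7) = 18.9 m
Therefore the sprinkler spacing along the lateral = 18.9 m.


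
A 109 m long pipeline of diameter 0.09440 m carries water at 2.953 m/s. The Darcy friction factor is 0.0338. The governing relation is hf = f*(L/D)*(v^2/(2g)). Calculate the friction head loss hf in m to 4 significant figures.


hf = 0.0338 * (109/0.09440) * (2.953^2 / (2*9.81))
hf = 17.35 m
Therefore the friction head loss hf = 17.35 m.


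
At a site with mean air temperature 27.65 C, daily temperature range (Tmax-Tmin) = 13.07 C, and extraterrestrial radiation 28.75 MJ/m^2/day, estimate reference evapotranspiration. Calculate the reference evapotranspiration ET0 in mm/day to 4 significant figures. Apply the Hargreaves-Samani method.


Approach: apply the Hargreaves-Samani method, ET0 = 0.0023*(Tmean+17.8)*sqrt(Tmax-Tmin)*0.408*Ra.
ET0 = 0.0023*(27.65+17.8)*sqrt(13.07)*0.408*28.75 = 4.433 mm/day
Therefore the reference evapotranspiration ET0 = 4.433 mm/day.


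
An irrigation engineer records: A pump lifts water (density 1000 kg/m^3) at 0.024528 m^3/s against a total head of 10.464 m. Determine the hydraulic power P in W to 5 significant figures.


Approach: apply the hydraulic power relation, P = rho*g*Q*H.
P = 1000 * 9.81 * 0.024528 * 10.464 = 2517.8 W
Therefore the hydraulic power P = 2517.8 W.


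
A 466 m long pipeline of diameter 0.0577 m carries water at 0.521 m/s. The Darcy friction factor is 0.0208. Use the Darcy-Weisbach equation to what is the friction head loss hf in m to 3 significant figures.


Approach: apply the Darcy-Weisbach equation, hf = f*(L/D)*(v^2/(2g)).
hf = 0.0208 * (466/0.0577) * (0.521^2 / (2*9.81))
hf = 2.32 m
Therefore the friction head loss hf = 2.32 m.


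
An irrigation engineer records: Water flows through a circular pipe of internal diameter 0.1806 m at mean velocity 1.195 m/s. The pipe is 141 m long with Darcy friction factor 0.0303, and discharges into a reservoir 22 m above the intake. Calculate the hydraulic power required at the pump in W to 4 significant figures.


Approach: apply continuity + Darcy-Weisbach + hydraulic power, Q = A*v; hf = f*(L/D)*(v^2/(2g)); H = static + hf; P = rho*g*Q*H.
Step 1 — flow rate (continuity, Q = A*v):
  A = pi*(0.1806/2)^2 = 0.0256168 m^2
  Q = 0.0256168 * 1.195 = 0.0306121 m^3/s
Step 2 — friction head loss (Darcy-Weisbach):
  hf = 0.0303 * (141/0.1806) * (1.195^2 / (2*9.81))
  hf = 1.72179 m
Step 3 — total head: H = 22 + 1.72179 = 23.7218 m
Step 4 — hydraulic power (P = rho*g*Q*H):
  P = 1000 * 9.81 * 0.0306121 * 23.7218 = 7124 W
Therefore the hydraulic power required at the pump = 7124 W.


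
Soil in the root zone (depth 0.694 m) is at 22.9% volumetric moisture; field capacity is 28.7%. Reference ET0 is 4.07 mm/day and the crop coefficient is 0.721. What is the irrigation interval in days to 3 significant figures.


Approach: apply soil-water budget scheduling, SMD = (FC-theta)/100*depth*1000; ETc = ET0*Kc; interval = SMD/ETc.
Step 1 — soil moisture deficit:
  SMD = (28.7 - 22.9)/100 * 0.694 * 1000 = 40.252 mm
Step 2 — daily crop ET (ETc = ET0*Kc):
  ETc = 4.07 * 0.721 = 2.9345 mm/day
Step 3 — irrigation interval (SMD/ETc):
  interval = 40.252 / 2.9345 = 13.7 days
Therefore the irrigation interval = 13.7 days.


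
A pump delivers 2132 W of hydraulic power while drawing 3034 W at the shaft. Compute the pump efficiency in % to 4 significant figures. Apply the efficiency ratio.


Approach: apply the efficiency ratio, eta = (P_out/P_in)*100.
eta = (2132 / 3034) * 100 = 70.27 %
Therefore the pump efficiency = 70.27 %.


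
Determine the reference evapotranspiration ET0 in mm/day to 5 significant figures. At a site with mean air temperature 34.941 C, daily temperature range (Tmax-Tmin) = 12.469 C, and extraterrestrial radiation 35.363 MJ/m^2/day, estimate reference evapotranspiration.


Approach: apply the Hargreaves-Samani method, ET0 = 0.0023*(Tmean+17.8)*sqrt(Tmax-Tmin)*0.408*Ra.
ET0 = 0.0023*(34.941+17.8)*sqrt(12.469)*0.408*35.363 = 6.1802 mm/day
Therefore the reference evapotranspiration ET0 = 6.1802 mm/day.


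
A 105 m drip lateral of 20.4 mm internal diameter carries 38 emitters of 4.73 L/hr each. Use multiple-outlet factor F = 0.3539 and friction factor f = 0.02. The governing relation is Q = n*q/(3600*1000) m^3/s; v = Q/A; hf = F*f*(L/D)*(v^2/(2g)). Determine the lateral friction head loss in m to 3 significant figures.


Q = 38*4.73/(3600*1000) = 4.9928e-05 m^3/s
A = pi*(20.4e-3/2)^2 = 3.2685e-04 m^2, so v = Q/A = 0.15275 m/s
hf = 0.3539*0.02*(105/0.0204)*(0.15275^2/(2*9.81)) = 0.0433 m
Therefore the lateral friction head loss = 0.0433 m.
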